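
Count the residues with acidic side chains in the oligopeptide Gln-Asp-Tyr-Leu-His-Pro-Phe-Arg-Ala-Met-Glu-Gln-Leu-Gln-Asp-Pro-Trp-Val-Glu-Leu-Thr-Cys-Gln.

4

Only D (aspartate) and E (glutamate) carry a side-chain carboxylic acid.
Matching residues: Asp2, Glu11, Asp15, Glu19.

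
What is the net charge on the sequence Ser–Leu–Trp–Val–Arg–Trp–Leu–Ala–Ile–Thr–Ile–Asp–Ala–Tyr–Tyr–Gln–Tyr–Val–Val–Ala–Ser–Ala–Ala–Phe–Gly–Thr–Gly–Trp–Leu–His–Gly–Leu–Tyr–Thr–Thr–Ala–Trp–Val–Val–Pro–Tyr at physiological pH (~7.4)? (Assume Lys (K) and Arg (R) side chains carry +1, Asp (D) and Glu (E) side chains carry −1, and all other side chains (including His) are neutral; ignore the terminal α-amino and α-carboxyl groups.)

Positive (K, R): Arg5 → +1.
Negative (D, E): Asp12 → −1.
Net charge = (+1) + (−1) = 0.

0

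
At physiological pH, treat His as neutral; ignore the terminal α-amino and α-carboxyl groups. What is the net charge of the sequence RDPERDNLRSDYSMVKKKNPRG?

+3

At pH ~7.4 the Lys and Arg side chains are protonated (+1), the Asp and Glu side chains are deprotonated (−1), and with His taken as neutral all other side chains carry no charge.
Positive (K, R): R1, R5, R9, K16, K17, K18, R21 → +7.
Negative (D, E): D2, E4, D6, D11 → −4.
Net charge = (+7) + (−4) = +3.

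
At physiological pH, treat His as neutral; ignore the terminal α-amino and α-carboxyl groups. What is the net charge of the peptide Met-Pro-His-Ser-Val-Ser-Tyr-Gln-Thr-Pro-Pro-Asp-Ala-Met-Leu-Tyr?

-1

At pH ~7.4 the Lys and Arg side chains are protonated (+1), the Asp and Glu side chains are deprotonated (−1), and with His taken as neutral all other side chains carry no charge.
Positive (K, R): none → +0.
Negative (D, E): Asp12 → −1.
Net charge = (+0) + (−1) = −1.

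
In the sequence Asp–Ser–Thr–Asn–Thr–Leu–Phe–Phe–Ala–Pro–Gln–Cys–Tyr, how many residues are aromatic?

Phenylalanine (F), tryptophan (W), and tyrosine (Y) have aromatic ring side chains.
Matching residues: Phe7, Phe8, Tyr13.

3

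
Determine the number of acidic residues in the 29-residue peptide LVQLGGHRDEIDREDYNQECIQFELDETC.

The acidic residues are Asp (D) and Glu (E), whose side chains end in a carboxylate group.
Matching residues: D9, E10, D12, E14, D15, E19, E24, D26, E27.

9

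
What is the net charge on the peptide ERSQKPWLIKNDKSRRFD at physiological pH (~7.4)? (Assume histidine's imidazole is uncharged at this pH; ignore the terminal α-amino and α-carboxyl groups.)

The side chains ionized at physiological pH are Lys/Arg (+1) and Asp/Glu (−1); with His treated as neutral, nothing else contributes.
Positive (K, R): R2, K5, K10, K13, R15, R16 → +6.
Negative (D, E): E1, D12, D18 → −3.
Net charge = (+6) + (−3) = +3.

+3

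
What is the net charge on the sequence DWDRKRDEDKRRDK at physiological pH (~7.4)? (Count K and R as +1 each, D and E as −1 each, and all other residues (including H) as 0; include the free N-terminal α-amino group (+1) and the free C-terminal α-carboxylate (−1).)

Positive (K, R): R4, K5, R6, K10, R11, R12, K14 → +7.
Negative (D, E): D1, D3, D7, E8, D9, D13 → −6.
The N-terminus (+1) and C-terminus (−1) cancel.
Net charge = (+7) + (−6) = +1.

+1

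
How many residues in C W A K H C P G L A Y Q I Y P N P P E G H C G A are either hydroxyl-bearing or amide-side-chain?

4

Hydroxyl-bearing: S, T, Y. Amide-side-chain: N, Q.
Hydroxyl-bearing residues here: Y11, Y14 (2).
Amide-side-chain residues here: Q12, N16 (2).
The two groups share no amino acid, so total = 2 + 2 = 4.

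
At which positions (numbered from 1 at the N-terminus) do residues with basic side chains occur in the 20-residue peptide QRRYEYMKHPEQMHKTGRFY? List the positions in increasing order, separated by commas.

2, 3, 8, 9, 14, 15, 18

The basic amino acids are Lys (K), Arg (R), and His (H).
Matching residues: R2, R3, K8, H9, H14, K15, R18.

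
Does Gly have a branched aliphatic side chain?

No

V, L, and I make up the branched-chain aliphatic group.
Glycine is not in this group.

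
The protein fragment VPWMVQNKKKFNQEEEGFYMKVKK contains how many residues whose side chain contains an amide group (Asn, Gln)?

Matching residues: Q6, N7, N12, Q13.

4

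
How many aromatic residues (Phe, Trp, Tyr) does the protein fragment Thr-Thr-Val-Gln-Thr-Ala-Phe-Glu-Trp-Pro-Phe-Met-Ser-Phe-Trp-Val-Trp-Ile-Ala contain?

Matching residues: Phe7, Trp9, Phe11, Phe14, Trp15, Trp17.

6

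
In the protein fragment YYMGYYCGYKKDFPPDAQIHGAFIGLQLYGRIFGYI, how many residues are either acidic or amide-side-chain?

Acidic: D, E. Amide-side-chain: N, Q.
Acidic residues here: D12, D16 (2).
Amide-side-chain residues here: Q18, Q27 (2).
The two groups share no amino acid, so total = 2 + 2 = 4.

4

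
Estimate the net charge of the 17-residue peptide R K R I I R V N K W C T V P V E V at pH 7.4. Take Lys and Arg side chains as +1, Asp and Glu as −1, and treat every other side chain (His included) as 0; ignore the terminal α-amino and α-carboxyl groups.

Positive (K, R): R1, K2, R3, R6, K9 → +5.
Negative (D, E): E16 → −1.
Net charge = (+5) + (−1) = +4.

+4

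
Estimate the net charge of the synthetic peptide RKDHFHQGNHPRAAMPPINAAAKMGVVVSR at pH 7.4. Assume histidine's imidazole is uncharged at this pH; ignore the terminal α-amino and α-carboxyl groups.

+4

At pH ~7.4 the Lys and Arg side chains are protonated (+1), the Asp and Glu side chains are deprotonated (−1), and with His taken as neutral all other side chains carry no charge.
Positive (K, R): R1, K2, R12, K23, R30 → +5.
Negative (D, E): D3 → −1.
Net charge = (+5) + (−1) = +4.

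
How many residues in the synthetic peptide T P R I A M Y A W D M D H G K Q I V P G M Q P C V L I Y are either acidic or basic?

Acidic: D, E. Basic: H, K, R.
Acidic residues here: D10, D12 (2).
Basic residues here: R3, H13, K15 (3).
The two groups share no amino acid, so total = 2 + 3 = 5.

5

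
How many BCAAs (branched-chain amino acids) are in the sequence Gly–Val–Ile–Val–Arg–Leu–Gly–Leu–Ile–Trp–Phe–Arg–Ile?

7

The BCAAs are Val, Leu, and Ile — aliphatic side chains with a branch point.
Matching residues: Val2, Ile3, Val4, Leu6, Leu8, Ile9, Ile13.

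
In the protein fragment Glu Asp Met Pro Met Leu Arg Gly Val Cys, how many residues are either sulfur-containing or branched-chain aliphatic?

5

Sulfur-containing: C, M. Branched-chain aliphatic: I, L, V.
Sulfur-containing residues here: Met3, Met5, Cys10 (3).
Branched-chain aliphatic residues here: Leu6, Val9 (2).
The two groups share no amino acid, so total = 3 + 2 = 5.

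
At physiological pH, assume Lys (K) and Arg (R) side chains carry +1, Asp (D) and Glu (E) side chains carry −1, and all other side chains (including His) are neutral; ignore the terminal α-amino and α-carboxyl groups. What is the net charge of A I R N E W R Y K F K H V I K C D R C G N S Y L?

+4

Positive (K, R): R3, R7, K9, K11, K15, R18 → +6.
Negative (D, E): E5, D17 → −2.
Net charge = (+6) + (−2) = +4.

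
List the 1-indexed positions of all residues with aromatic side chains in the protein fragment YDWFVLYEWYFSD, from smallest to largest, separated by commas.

Phenylalanine (F), tryptophan (W), and tyrosine (Y) have aromatic ring side chains.
Matching residues: Y1, W3, F4, Y7, W9, Y10, F11.

1, 3, 4, 7, 9, 10, 11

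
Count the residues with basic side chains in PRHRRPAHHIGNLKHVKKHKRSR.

14

K, R, and H are the three residues with basic side chains (ε-amine, guanidinium, and imidazole respectively).
Matching residues: R2, H3, R4, R5, H8, H9, K14, H15, K17, K18, H19, K20, R21, R23.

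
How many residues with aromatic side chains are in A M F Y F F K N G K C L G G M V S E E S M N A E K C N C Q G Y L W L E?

6

The aromatic amino acids are Phe (F, benzyl), Trp (W, indole), and Tyr (Y, phenol).
Matching residues: F3, Y4, F5, F6, Y31, W33.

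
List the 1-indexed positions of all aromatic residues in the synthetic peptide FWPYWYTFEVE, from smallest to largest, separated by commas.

1, 2, 4, 5, 6, 8

The aromatic amino acids are Phe (F, benzyl), Trp (W, indole), and Tyr (Y, phenol).
Matching residues: F1, W2, Y4, W5, Y6, F8.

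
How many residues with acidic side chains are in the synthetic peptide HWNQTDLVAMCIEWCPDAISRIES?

4

Aspartate (D) and glutamate (E) have carboxylic-acid side chains and are the acidic amino acids.
Matching residues: D6, E13, D17, E23.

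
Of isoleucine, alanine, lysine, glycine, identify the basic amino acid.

The basic amino acids are Lys (K), Arg (R), and His (H).
Of the listed options, only lysine belongs to this group.

lysine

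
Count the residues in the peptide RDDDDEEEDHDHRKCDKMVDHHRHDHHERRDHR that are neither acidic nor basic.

Acidic: D, E. Basic: K, R, H. All other residues are neither.
Matching residues: C15, M18, V19.

3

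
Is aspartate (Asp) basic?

The basic amino acids are Lys (K), Arg (R), and His (H).
Aspartate is not in this group.

No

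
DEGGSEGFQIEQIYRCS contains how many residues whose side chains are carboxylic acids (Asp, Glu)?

4

Matching residues: D1, E2, E6, E11.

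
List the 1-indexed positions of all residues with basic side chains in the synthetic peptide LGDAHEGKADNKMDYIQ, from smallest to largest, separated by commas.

5, 8, 12

The basic amino acids are Lys (K), Arg (R), and His (H).
Matching residues: H5, K8, K12.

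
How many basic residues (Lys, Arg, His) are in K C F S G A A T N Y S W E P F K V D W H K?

Matching residues: K1, K16, H20, K21.

4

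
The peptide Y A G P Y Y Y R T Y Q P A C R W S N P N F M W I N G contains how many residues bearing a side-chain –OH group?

S, T, and Y are the three residues with a side-chain hydroxyl.
Matching residues: Y1, Y5, Y6, Y7, T9, Y10, S17.

7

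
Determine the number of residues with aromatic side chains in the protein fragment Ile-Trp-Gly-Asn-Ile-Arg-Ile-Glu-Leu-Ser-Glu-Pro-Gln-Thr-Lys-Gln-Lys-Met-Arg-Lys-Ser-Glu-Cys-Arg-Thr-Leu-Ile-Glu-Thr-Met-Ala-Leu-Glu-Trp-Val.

2

The aromatic amino acids are Phe (F, benzyl), Trp (W, indole), and Tyr (Y, phenol).
Matching residues: Trp2, Trp34.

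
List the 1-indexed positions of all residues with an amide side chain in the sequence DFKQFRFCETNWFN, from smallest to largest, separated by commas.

Asparagine (N) and glutamine (Q) have uncharged amide side chains.
Matching residues: Q4, N11, N14.

4, 11, 14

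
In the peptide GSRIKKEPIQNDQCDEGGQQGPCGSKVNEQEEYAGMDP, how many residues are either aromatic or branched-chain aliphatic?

4

Aromatic: F, W, Y. Branched-chain aliphatic: I, L, V.
Aromatic residues here: Y33 (1).
Branched-chain aliphatic residues here: I4, I9, V27 (3).
The two groups share no amino acid, so total = 1 + 3 = 4.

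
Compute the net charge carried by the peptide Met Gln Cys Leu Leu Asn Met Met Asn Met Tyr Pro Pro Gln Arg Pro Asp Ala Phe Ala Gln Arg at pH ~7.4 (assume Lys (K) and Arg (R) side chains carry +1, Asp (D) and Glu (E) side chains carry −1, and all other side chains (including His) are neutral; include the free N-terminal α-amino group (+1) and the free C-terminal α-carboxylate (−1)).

+1

Positive (K, R): Arg15, Arg22 → +2.
Negative (D, E): Asp17 → −1.
The N-terminus (+1) and C-terminus (−1) cancel.
Net charge = (+2) + (−1) = +1.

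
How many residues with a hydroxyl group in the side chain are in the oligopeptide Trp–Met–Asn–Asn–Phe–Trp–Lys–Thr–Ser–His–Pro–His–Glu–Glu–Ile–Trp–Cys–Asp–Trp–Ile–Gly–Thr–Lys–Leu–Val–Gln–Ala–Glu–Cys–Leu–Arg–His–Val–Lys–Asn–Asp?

3

The –OH-bearing residues are Ser, Thr (aliphatic alcohols), and Tyr (phenol).
Matching residues: Thr8, Ser9, Thr22.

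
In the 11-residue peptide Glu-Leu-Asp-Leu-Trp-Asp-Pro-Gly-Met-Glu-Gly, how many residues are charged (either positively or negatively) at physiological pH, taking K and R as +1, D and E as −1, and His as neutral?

4

Charged side chains at pH ~7.4: K, R (positive); D, E (negative).
Matching residues: Glu1, Asp3, Asp6, Glu10.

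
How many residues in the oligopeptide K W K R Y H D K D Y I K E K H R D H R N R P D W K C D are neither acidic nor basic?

8

Acidic: D, E. Basic: K, R, H. All other residues are neither.
Matching residues: W2, Y5, Y10, I11, N20, P22, W24, C26.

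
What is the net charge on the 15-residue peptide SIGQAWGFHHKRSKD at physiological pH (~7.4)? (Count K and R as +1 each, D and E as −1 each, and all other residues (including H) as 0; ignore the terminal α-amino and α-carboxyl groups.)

+2

Positive (K, R): K11, R12, K14 → +3.
Negative (D, E): D15 → −1.
Net charge = (+3) + (−1) = +2.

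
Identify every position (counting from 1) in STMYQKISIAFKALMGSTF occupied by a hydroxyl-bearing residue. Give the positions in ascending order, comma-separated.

1, 2, 4, 8, 17, 18

Matching residues: S1, T2, Y4, S8, S17, T18.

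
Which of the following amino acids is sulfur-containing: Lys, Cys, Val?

Cys

The sulfur-bearing residues are cysteine (–SH) and methionine (–S–CH₃).
Of the listed options, only Cys belongs to this group.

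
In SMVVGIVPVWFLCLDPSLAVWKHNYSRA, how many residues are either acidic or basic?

4

Acidic: D, E. Basic: H, K, R.
Acidic residues here: D15 (1).
Basic residues here: K22, H23, R27 (3).
The two groups share no amino acid, so total = 1 + 3 = 4.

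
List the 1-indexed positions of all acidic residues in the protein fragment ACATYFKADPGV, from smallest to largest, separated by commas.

The acidic residues are Asp (D) and Glu (E), whose side chains end in a carboxylate group.
Matching residues: D9.

9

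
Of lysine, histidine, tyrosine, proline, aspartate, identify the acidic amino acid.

aspartate

Only D (aspartate) and E (glutamate) carry a side-chain carboxylic acid.
Of the listed options, only aspartate belongs to this group.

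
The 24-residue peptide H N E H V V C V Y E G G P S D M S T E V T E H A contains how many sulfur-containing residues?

2

The sulfur-bearing residues are cysteine (–SH) and methionine (–S–CH₃).
Matching residues: C7, M16.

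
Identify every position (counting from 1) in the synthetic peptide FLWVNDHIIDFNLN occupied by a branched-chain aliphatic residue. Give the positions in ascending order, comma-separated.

2, 4, 8, 9, 13

Matching residues: L2, V4, I8, I9, L13.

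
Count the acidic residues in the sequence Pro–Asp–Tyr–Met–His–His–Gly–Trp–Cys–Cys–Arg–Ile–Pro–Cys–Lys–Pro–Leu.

1

Only D (aspartate) and E (glutamate) carry a side-chain carboxylic acid.
Matching residues: Asp2.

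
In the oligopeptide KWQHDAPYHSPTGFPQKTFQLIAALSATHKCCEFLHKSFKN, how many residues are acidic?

The acidic residues are Asp (D) and Glu (E), whose side chains end in a carboxylate group.
Matching residues: D5, E33.

2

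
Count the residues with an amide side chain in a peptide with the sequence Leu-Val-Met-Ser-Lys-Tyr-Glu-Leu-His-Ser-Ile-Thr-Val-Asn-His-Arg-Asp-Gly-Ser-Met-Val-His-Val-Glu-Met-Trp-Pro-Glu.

Only N (asparagine) and Q (glutamine) carry a side-chain carboxamide.
Matching residues: Asn14.

1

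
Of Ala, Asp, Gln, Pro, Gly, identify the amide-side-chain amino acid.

Gln

Only N (asparagine) and Q (glutamine) carry a side-chain carboxamide.
Of the listed options, only Gln belongs to this group.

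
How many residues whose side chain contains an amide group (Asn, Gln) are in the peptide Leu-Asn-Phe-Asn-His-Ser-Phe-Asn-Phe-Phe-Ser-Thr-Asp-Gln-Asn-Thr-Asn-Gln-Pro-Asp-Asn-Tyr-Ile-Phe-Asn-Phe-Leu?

9

Matching residues: Asn2, Asn4, Asn8, Gln14, Asn15, Asn17, Gln18, Asn21, Asn25.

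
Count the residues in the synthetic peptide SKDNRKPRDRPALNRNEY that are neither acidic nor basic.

Acidic: D, E. Basic: K, R, H. All other residues are neither.
Matching residues: S1, N4, P7, P11, A12, L13, N14, N16, Y18.

9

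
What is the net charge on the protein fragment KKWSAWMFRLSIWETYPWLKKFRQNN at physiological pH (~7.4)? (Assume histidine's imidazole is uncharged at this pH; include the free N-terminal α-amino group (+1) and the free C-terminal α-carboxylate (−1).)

+5

At pH ~7.4 the Lys and Arg side chains are protonated (+1), the Asp and Glu side chains are deprotonated (−1), and with His taken as neutral all other side chains carry no charge.
Positive (K, R): K1, K2, R9, K20, K21, R23 → +6.
Negative (D, E): E14 → −1.
The N-terminus (+1) and C-terminus (−1) cancel.
Net charge = (+6) + (−1) = +5.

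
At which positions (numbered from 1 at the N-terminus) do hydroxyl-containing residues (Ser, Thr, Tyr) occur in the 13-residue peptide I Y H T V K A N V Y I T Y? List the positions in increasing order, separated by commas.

2, 4, 10, 12, 13

Matching residues: Y2, T4, Y10, T12, Y13.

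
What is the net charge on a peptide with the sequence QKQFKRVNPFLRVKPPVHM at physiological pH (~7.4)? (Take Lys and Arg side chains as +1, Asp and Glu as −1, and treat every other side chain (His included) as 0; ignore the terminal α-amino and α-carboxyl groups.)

+5

Positive (K, R): K2, K5, R6, R12, K14 → +5.
Negative (D, E): none → −0.
Net charge = (+5) + (−0) = +5.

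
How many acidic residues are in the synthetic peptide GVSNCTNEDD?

3

The acidic residues are Asp (D) and Glu (E), whose side chains end in a carboxylate group.
Matching residues: E8, D9, D10.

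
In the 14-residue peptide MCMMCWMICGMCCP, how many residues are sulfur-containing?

Only Cys (C) and Met (M) have a sulfur atom in the side chain.
Matching residues: M1, C2, M3, M4, C5, M7, C9, M11, C12, C13.

10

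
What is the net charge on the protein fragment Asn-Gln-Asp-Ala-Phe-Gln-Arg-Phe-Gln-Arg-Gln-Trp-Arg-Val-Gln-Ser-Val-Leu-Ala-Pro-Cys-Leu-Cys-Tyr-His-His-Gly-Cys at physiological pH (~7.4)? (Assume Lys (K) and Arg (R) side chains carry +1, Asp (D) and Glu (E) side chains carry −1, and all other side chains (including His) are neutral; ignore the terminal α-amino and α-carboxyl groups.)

Positive (K, R): Arg7, Arg10, Arg13 → +3.
Negative (D, E): Asp3 → −1.
Net charge = (+3) + (−1) = +2.

+2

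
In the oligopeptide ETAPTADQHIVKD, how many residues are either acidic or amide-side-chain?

Acidic: D, E. Amide-side-chain: N, Q.
Acidic residues here: E1, D7, D13 (3).
Amide-side-chain residues here: Q8 (1).
The two groups share no amino acid, so total = 3 + 1 = 4.

4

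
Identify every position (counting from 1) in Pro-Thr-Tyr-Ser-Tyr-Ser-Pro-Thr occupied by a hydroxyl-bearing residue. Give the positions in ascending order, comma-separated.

2, 3, 4, 5, 6, 8

Serine (S), threonine (T), and tyrosine (Y) each carry a hydroxyl group on the side chain.
Matching residues: Thr2, Tyr3, Ser4, Tyr5, Ser6, Thr8.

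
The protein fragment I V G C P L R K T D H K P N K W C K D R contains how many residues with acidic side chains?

The acidic residues are Asp (D) and Glu (E), whose side chains end in a carboxylate group.
Matching residues: D10, D19.

2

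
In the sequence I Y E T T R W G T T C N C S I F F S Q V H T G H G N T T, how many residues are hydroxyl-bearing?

S, T, and Y are the three residues with a side-chain hydroxyl.
Matching residues: Y2, T4, T5, T9, T10, S14, S18, T22, T27, T28.

10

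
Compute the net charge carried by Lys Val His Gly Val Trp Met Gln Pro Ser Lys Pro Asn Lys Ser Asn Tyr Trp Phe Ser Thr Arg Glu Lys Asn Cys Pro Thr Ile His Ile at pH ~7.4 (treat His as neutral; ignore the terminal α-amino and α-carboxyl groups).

At pH ~7.4 the Lys and Arg side chains are protonated (+1), the Asp and Glu side chains are deprotonated (−1), and with His taken as neutral all other side chains carry no charge.
Positive (K, R): Lys1, Lys11, Lys14, Arg22, Lys24 → +5.
Negative (D, E): Glu23 → −1.
Net charge = (+5) + (−1) = +4.

+4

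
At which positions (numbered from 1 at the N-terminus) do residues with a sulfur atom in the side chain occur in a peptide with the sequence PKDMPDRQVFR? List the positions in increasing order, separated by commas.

4

Only Cys (C) and Met (M) have a sulfur atom in the side chain.
Matching residues: M4.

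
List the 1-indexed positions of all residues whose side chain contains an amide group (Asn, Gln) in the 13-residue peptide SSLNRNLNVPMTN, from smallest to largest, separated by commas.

4, 6, 8, 13

Matching residues: N4, N6, N8, N13.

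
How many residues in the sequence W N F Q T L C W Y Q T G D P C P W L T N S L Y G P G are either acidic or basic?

Acidic: D, E. Basic: H, K, R.
Acidic residues here: D13 (1).
Basic residues here: none (0).
The two groups share no amino acid, so total = 1 + 0 = 1.

1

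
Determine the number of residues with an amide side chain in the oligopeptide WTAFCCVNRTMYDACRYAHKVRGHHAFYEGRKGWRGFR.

Only N (asparagine) and Q (glutamine) carry a side-chain carboxamide.
Matching residues: N8.

1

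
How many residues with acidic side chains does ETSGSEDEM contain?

Only D (aspartate) and E (glutamate) carry a side-chain carboxylic acid.
Matching residues: E1, E6, D7, E8.

4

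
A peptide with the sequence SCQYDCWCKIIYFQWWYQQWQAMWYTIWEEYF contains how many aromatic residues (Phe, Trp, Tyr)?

13

Matching residues: Y4, W7, Y12, F13, W15, W16, Y17, W20, W24, Y25, W28, Y31, F32.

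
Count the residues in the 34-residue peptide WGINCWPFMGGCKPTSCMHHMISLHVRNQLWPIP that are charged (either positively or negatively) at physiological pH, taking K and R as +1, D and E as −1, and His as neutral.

Charged side chains at pH ~7.4: K, R (positive); D, E (negative).
Matching residues: K13, R27.

2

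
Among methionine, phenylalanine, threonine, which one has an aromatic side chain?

phenylalanine

Phenylalanine (F), tryptophan (W), and tyrosine (Y) have aromatic ring side chains.
Of the listed options, only phenylalanine belongs to this group.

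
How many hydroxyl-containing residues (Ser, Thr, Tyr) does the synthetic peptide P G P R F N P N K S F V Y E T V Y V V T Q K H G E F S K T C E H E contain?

Matching residues: S10, Y13, T15, Y17, T20, S27, T29.

7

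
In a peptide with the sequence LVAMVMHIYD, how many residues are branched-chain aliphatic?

4

V, L, and I make up the branched-chain aliphatic group.
Matching residues: L1, V2, V5, I8.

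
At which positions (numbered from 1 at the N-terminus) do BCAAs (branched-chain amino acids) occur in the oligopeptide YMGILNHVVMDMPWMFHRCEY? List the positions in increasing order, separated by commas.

4, 5, 8, 9

The BCAAs are Val, Leu, and Ile — aliphatic side chains with a branch point.
Matching residues: I4, L5, V8, V9.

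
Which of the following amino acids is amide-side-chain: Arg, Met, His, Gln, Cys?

Only N (asparagine) and Q (glutamine) carry a side-chain carboxamide.
Of the listed options, only Gln belongs to this group.

Gln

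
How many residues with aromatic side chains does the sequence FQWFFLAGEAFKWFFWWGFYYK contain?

The aromatic amino acids are Phe (F, benzyl), Trp (W, indole), and Tyr (Y, phenol).
Matching residues: F1, W3, F4, F5, F11, W13, F14, F15, W16, W17, F19, Y20, Y21.

13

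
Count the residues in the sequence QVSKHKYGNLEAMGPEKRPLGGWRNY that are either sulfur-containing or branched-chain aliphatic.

4

Sulfur-containing: C, M. Branched-chain aliphatic: I, L, V.
Sulfur-containing residues here: M13 (1).
Branched-chain aliphatic residues here: V2, L10, L20 (3).
The two groups share no amino acid, so total = 1 + 3 = 4.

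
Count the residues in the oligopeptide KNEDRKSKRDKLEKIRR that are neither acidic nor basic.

4

Acidic: D, E. Basic: K, R, H. All other residues are neither.
Matching residues: N2, S7, L12, I15.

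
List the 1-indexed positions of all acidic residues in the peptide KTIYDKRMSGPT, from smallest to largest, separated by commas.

The acidic residues are Asp (D) and Glu (E), whose side chains end in a carboxylate group.
Matching residues: D5.

5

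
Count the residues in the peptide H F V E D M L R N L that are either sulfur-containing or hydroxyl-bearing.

1

Sulfur-containing: C, M. Hydroxyl-bearing: S, T, Y.
Sulfur-containing residues here: M6 (1).
Hydroxyl-bearing residues here: none (0).
The two groups share no amino acid, so total = 1 + 0 = 1.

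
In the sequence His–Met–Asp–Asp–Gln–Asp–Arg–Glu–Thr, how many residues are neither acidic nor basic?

3

Acidic: D, E. Basic: K, R, H. All other residues are neither.
Matching residues: Met2, Gln5, Thr9.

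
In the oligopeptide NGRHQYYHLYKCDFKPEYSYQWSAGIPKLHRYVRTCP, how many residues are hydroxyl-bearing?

S, T, and Y are the three residues with a side-chain hydroxyl.
Matching residues: Y6, Y7, Y10, Y18, S19, Y20, S23, Y32, T35.

9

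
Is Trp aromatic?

Phenylalanine (F), tryptophan (W), and tyrosine (Y) have aromatic ring side chains.
Tryptophan is in this group.

Yes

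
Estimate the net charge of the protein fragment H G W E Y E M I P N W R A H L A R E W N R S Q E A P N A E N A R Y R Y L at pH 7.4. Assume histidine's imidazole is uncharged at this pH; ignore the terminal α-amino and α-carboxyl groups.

The side chains ionized at physiological pH are Lys/Arg (+1) and Asp/Glu (−1); with His treated as neutral, nothing else contributes.
Positive (K, R): R12, R17, R21, R32, R34 → +5.
Negative (D, E): E4, E6, E18, E24, E29 → −5.
Net charge = (+5) + (−5) = 0.

0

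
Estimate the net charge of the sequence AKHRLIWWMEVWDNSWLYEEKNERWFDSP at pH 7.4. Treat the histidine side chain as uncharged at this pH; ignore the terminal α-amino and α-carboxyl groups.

Near pH 7.4, K and R contribute +1 each, D and E contribute −1 each, and every other side chain (His included, as stated) is uncharged.
Positive (K, R): K2, R4, K21, R24 → +4.
Negative (D, E): E10, D13, E19, E20, E23, D27 → −6.
Net charge = (+4) + (−6) = −2.

-2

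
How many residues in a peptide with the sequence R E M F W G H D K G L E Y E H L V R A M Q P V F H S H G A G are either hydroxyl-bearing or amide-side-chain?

Hydroxyl-bearing: S, T, Y. Amide-side-chain: N, Q.
Hydroxyl-bearing residues here: Y13, S26 (2).
Amide-side-chain residues here: Q21 (1).
The two groups share no amino acid, so total = 2 + 1 = 3.

3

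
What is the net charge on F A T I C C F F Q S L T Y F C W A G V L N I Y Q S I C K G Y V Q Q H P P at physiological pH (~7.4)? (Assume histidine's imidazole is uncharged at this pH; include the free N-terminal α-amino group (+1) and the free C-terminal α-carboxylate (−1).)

+1

The side chains ionized at physiological pH are Lys/Arg (+1) and Asp/Glu (−1); with His treated as neutral, nothing else contributes.
Positive (K, R): K28 → +1.
Negative (D, E): none → −0.
The N-terminus (+1) and C-terminus (−1) cancel.
Net charge = (+1) + (−0) = +1.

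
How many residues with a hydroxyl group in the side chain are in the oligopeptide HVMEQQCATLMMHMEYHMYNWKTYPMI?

The –OH-bearing residues are Ser, Thr (aliphatic alcohols), and Tyr (phenol).
Matching residues: T9, Y16, Y19, T23, Y24.

5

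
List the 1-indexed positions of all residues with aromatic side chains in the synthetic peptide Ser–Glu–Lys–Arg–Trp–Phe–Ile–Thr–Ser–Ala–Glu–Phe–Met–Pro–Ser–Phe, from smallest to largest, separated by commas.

Phenylalanine (F), tryptophan (W), and tyrosine (Y) have aromatic ring side chains.
Matching residues: Trp5, Phe6, Phe12, Phe16.

5, 6, 12, 16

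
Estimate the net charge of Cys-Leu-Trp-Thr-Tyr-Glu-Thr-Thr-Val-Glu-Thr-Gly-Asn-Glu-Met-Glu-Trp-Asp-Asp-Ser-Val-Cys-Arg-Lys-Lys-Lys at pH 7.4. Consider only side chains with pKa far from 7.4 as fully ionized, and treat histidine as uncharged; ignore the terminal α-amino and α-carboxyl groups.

At pH ~7.4 the Lys and Arg side chains are protonated (+1), the Asp and Glu side chains are deprotonated (−1), and with His taken as neutral all other side chains carry no charge.
Positive (K, R): Arg23, Lys24, Lys25, Lys26 → +4.
Negative (D, E): Glu6, Glu10, Glu14, Glu16, Asp18, Asp19 → −6.
Net charge = (+4) + (−6) = −2.

-2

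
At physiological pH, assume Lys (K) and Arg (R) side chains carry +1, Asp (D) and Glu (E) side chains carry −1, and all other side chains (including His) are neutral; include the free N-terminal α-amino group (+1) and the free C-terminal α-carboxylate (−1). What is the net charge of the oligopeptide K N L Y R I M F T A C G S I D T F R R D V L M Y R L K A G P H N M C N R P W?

Positive (K, R): K1, R5, R18, R19, R25, K27, R36 → +7.
Negative (D, E): D15, D20 → −2.
The N-terminus (+1) and C-terminus (−1) cancel.
Net charge = (+7) + (−2) = +5.

+5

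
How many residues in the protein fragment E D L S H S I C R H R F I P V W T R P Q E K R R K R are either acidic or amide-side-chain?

4

Acidic: D, E. Amide-side-chain: N, Q.
Acidic residues here: E1, D2, E21 (3).
Amide-side-chain residues here: Q20 (1).
The two groups share no amino acid, so total = 3 + 1 = 4.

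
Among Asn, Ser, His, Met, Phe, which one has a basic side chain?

His

Lysine (K), arginine (R), and histidine (H) have basic, nitrogen-containing side chains.
Of the listed options, only His belongs to this group.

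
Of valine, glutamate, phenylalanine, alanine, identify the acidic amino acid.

glutamate

Only D (aspartate) and E (glutamate) carry a side-chain carboxylic acid.
Of the listed options, only glutamate belongs to this group.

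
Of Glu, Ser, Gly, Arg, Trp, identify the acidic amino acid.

Glu

Only D (aspartate) and E (glutamate) carry a side-chain carboxylic acid.
Of the listed options, only Glu belongs to this group.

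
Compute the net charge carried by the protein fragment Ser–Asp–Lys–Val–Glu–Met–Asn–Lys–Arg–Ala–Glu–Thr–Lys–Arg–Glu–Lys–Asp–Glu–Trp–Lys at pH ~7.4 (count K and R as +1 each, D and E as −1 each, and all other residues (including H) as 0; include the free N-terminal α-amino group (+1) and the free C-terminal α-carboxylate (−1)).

+1

Positive (K, R): Lys3, Lys8, Arg9, Lys13, Arg14, Lys16, Lys20 → +7.
Negative (D, E): Asp2, Glu5, Glu11, Glu15, Asp17, Glu18 → −6.
The N-terminus (+1) and C-terminus (−1) cancel.
Net charge = (+7) + (−6) = +1.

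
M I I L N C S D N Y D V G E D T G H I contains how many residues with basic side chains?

1

Lysine (K), arginine (R), and histidine (H) have basic, nitrogen-containing side chains.
Matching residues: H18.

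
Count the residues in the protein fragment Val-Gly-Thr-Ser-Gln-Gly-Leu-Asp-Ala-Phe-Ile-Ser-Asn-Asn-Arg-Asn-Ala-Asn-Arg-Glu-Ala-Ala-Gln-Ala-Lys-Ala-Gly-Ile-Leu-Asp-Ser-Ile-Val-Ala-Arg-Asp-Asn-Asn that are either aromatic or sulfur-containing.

Aromatic: F, W, Y. Sulfur-containing: C, M.
Aromatic residues here: Phe10 (1).
Sulfur-containing residues here: none (0).
The two groups share no amino acid, so total = 1 + 0 = 1.

1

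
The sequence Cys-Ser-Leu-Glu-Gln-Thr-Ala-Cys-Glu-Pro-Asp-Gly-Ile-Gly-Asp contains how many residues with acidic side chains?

4

Aspartate (D) and glutamate (E) have carboxylic-acid side chains and are the acidic amino acids.
Matching residues: Glu4, Glu9, Asp11, Asp15.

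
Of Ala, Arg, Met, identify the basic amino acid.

Arg

The basic amino acids are Lys (K), Arg (R), and His (H).
Of the listed options, only Arg belongs to this group.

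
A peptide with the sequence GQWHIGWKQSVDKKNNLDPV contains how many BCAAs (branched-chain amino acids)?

V, L, and I make up the branched-chain aliphatic group.
Matching residues: I5, V11, L17, V20.

4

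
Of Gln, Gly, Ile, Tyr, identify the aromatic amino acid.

Tyr

Phenylalanine (F), tryptophan (W), and tyrosine (Y) have aromatic ring side chains.
Of the listed options, only Tyr belongs to this group.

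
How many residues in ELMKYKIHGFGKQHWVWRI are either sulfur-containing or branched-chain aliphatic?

Sulfur-containing: C, M. Branched-chain aliphatic: I, L, V.
Sulfur-containing residues here: M3 (1).
Branched-chain aliphatic residues here: L2, I7, V16, I19 (4).
The two groups share no amino acid, so total = 1 + 4 = 5.

5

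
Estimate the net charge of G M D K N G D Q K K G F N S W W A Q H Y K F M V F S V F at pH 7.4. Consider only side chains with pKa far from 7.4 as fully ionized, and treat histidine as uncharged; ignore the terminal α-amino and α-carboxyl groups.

At pH ~7.4 the Lys and Arg side chains are protonated (+1), the Asp and Glu side chains are deprotonated (−1), and with His taken as neutral all other side chains carry no charge.
Positive (K, R): K4, K9, K10, K21 → +4.
Negative (D, E): D3, D7 → −2.
Net charge = (+4) + (−2) = +2.

+2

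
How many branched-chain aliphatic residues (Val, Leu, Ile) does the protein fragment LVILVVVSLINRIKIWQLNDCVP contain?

13

Matching residues: L1, V2, I3, L4, V5, V6, V7, L9, I10, I13, I15, L18, V22.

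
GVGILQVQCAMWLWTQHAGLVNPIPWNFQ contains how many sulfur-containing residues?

Only Cys (C) and Met (M) have a sulfur atom in the side chain.
Matching residues: C9, M11.

2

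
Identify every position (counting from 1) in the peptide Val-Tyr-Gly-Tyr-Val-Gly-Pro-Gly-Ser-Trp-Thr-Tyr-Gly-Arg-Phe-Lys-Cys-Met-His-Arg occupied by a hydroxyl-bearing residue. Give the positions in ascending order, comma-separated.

S, T, and Y are the three residues with a side-chain hydroxyl.
Matching residues: Tyr2, Tyr4, Ser9, Thr11, Tyr12.

2, 4, 9, 11, 12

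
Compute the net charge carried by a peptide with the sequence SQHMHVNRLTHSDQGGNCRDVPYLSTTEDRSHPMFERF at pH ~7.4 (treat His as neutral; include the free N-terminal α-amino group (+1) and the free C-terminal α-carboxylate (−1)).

The side chains ionized at physiological pH are Lys/Arg (+1) and Asp/Glu (−1); with His treated as neutral, nothing else contributes.
Positive (K, R): R8, R19, R30, R37 → +4.
Negative (D, E): D13, D20, E28, D29, E36 → −5.
The N-terminus (+1) and C-terminus (−1) cancel.
Net charge = (+4) + (−5) = −1.

-1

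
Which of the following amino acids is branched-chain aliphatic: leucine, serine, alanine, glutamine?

leucine

The BCAAs are Val, Leu, and Ile — aliphatic side chains with a branch point.
Of the listed options, only leucine belongs to this group.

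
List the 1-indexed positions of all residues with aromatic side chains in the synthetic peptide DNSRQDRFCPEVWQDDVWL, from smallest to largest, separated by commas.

8, 13, 18

F, W, and Y each carry an aromatic ring on the side chain.
Matching residues: F8, W13, W18.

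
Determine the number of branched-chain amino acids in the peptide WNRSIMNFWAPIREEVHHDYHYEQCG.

The BCAAs are Val, Leu, and Ile — aliphatic side chains with a branch point.
Matching residues: I5, I12, V16.

3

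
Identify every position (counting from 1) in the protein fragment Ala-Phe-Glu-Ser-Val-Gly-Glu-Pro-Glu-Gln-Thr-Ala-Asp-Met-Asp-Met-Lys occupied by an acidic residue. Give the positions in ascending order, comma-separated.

3, 7, 9, 13, 15

Aspartate (D) and glutamate (E) have carboxylic-acid side chains and are the acidic amino acids.
Matching residues: Glu3, Glu7, Glu9, Asp13, Asp15.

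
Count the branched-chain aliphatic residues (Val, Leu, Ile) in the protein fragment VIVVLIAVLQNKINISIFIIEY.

Matching residues: V1, I2, V3, V4, L5, I6, V8, L9, I13, I15, I17, I19, I20.

13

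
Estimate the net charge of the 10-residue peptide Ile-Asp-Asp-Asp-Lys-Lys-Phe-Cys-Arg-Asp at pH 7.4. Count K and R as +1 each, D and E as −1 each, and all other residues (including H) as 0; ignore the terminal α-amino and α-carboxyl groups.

-1

Positive (K, R): Lys5, Lys6, Arg9 → +3.
Negative (D, E): Asp2, Asp3, Asp4, Asp10 → −4.
Net charge = (+3) + (−4) = −1.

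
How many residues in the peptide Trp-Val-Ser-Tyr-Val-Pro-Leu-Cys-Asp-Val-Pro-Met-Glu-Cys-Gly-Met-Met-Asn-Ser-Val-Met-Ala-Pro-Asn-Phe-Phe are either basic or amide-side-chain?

Basic: H, K, R. Amide-side-chain: N, Q.
Basic residues here: none (0).
Amide-side-chain residues here: Asn18, Asn24 (2).
The two groups share no amino acid, so total = 0 + 2 = 2.

2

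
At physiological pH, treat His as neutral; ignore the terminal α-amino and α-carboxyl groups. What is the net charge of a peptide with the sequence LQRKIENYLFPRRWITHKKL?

+5

Near pH 7.4, K and R contribute +1 each, D and E contribute −1 each, and every other side chain (His included, as stated) is uncharged.
Positive (K, R): R3, K4, R12, R13, K18, K19 → +6.
Negative (D, E): E6 → −1.
Net charge = (+6) + (−1) = +5.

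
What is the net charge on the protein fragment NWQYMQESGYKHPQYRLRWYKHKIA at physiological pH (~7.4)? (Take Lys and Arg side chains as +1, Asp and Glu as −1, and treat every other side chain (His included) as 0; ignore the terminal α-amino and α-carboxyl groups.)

+4

Positive (K, R): K11, R16, R18, K21, K23 → +5.
Negative (D, E): E7 → −1.
Net charge = (+5) + (−1) = +4.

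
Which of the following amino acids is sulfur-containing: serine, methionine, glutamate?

The sulfur-bearing residues are cysteine (–SH) and methionine (–S–CH₃).
Of the listed options, only methionine belongs to this group.

methionine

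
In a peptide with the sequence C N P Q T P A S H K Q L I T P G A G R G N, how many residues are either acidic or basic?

Acidic: D, E. Basic: H, K, R.
Acidic residues here: none (0).
Basic residues here: H9, K10, R19 (3).
The two groups share no amino acid, so total = 0 + 3 = 3.

3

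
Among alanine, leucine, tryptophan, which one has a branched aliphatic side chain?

The BCAAs are Val, Leu, and Ile — aliphatic side chains with a branch point.
Of the listed options, only leucine belongs to this group.

leucine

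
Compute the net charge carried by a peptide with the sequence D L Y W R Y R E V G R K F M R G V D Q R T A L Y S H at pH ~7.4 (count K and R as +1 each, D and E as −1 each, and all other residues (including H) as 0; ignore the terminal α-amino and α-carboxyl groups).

Positive (K, R): R5, R7, R11, K12, R15, R20 → +6.
Negative (D, E): D1, E8, D18 → −3.
Net charge = (+6) + (−3) = +3.

+3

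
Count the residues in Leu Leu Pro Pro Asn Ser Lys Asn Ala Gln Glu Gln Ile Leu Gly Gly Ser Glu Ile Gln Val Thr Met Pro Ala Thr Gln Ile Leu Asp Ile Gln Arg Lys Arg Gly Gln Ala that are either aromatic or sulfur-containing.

Aromatic: F, W, Y. Sulfur-containing: C, M.
Aromatic residues here: none (0).
Sulfur-containing residues here: Met23 (1).
The two groups share no amino acid, so total = 0 + 1 = 1.

1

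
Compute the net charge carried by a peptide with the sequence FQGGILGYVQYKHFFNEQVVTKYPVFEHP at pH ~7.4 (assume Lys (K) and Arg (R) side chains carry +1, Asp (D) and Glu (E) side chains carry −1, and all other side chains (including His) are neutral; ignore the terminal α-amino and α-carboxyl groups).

Positive (K, R): K12, K22 → +2.
Negative (D, E): E17, E27 → −2.
Net charge = (+2) + (−2) = 0.

0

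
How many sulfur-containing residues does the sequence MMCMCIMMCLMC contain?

10

The sulfur-bearing residues are cysteine (–SH) and methionine (–S–CH₃).
Matching residues: M1, M2, C3, M4, C5, M7, M8, C9, M11, C12.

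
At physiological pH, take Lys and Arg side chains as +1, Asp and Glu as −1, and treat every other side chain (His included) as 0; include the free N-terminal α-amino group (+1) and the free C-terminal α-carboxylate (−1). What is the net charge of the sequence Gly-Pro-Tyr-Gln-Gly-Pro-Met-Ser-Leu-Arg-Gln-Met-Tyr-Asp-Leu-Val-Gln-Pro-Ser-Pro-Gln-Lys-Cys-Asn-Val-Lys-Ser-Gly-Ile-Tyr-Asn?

+2

Positive (K, R): Arg10, Lys22, Lys26 → +3.
Negative (D, E): Asp14 → −1.
The N-terminus (+1) and C-terminus (−1) cancel.
Net charge = (+3) + (−1) = +2.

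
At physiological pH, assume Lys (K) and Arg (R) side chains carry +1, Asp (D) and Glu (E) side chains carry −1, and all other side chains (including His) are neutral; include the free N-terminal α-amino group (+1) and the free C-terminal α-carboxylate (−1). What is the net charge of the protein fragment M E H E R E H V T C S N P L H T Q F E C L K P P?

-2

Positive (K, R): R5, K22 → +2.
Negative (D, E): E2, E4, E6, E19 → −4.
The N-terminus (+1) and C-terminus (−1) cancel.
Net charge = (+2) + (−4) = −2.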